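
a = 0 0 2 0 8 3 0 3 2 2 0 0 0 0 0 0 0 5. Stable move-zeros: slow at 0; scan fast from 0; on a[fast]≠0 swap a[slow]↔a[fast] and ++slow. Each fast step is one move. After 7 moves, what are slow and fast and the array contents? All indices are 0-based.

slow=3, fast=7, a=[2, 8, 3, 0, 0, 0, 0, 3, 2, 2, 0, 0, 0, 0, 0, 0, 0, 5]

(s=0,f=0) a[fast]=0 → fast++
(s=0,f=1) a[fast]=0 → fast++
(s=0,f=2) a[fast]=2≠0 swap→a[0]=2 → slow++,fast++
(s=1,f=3) a[fast]=0 → fast++
(s=1,f=4) a[fast]=8≠0 swap→a[1]=8 → slow++,fast++
(s=2,f=5) a[fast]=3≠0 swap→a[2]=3 → slow++,fast++
(s=3,f=6) a[fast]=0 → fast++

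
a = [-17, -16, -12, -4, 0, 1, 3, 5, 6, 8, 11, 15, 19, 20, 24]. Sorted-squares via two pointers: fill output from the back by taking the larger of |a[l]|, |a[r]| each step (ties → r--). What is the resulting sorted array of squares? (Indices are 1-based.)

[0, 1, 9, 16, 25, 36, 64, 121, 144, 225, 256, 289, 361, 400, 576]

[1,15] |-17|<=|24| out[15]=576 → r--
[1,14] |-17|<=|20| out[14]=400 → r--
[1,13] |-17|<=|19| out[13]=361 → r--
[1,12] |-17|>|15| out[12]=289 → l++
[2,12] |-16|>|15| out[11]=256 → l++
[3,12] |-12|<=|15| out[10]=225 → r--
[3,11] |-12|>|11| out[9]=144 → l++
[4,11] |-4|<=|11| out[8]=121 → r--
[4,10] |-4|<=|8| out[7]=64 → r--
[4,9] |-4|<=|6| out[6]=36 → r--
[4,8] |-4|<=|5| out[5]=25 → r--
[4,7] |-4|>|3| out[4]=16 → l++
[5,7] |0|<=|3| out[3]=9 → r--
[5,6] |0|<=|1| out[2]=1 → r--
[5,5] |0|<=|0| out[1]=0 → r--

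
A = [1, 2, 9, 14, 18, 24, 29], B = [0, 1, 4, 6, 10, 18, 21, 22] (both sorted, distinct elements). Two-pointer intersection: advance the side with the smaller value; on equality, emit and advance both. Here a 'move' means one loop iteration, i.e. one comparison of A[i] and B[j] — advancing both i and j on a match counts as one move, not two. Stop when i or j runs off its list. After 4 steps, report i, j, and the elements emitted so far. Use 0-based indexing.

i=0 j=0: 1>0, j++
i=0 j=1: 1==1 emit, i++,j++
i=1 j=2: 2<4, i++
i=2 j=2: 9>4, j++

i=2, j=3, emitted=[1]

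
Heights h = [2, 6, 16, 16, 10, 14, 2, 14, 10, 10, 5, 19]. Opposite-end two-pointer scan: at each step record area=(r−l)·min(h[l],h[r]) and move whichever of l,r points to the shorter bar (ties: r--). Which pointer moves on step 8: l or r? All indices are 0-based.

l

[0,11] min(2,19)*11=22 best=22 * → l++
[1,11] min(6,19)*10=60 best=60 * → l++
[2,11] min(16,19)*9=144 best=144 * → l++
[3,11] min(16,19)*8=128 best=144 → l++
[4,11] min(10,19)*7=70 best=144 → l++
[5,11] min(14,19)*6=84 best=144 → l++
[6,11] min(2,19)*5=10 best=144 → l++
[7,11] min(14,19)*4=56 best=144 → l++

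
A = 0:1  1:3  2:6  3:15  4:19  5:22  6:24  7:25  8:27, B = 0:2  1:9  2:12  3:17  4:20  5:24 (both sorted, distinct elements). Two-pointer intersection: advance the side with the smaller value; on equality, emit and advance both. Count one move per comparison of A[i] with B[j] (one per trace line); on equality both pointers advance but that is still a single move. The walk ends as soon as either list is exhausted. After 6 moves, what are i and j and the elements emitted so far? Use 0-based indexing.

[i=0,j=0] 1<2 → i++
[i=1,j=0] 3>2 → j++
[i=1,j=1] 3<9 → i++
[i=2,j=1] 6<9 → i++
[i=3,j=1] 15>9 → j++
[i=3,j=2] 15>12 → j++

i=3, j=3, emitted=[]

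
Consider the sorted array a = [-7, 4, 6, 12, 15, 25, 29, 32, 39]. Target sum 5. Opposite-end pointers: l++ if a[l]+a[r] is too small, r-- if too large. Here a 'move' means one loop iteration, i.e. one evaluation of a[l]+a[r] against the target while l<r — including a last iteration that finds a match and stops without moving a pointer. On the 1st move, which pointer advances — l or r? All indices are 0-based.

r

[0,8] -7+39=32 >5 → r--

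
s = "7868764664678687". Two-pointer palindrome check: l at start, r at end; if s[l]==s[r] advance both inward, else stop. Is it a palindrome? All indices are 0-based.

palindrome

[0,15] '7'=='7' → l++,r--
[1,14] '8'=='8' → l++,r--
[2,13] '6'=='6' → l++,r--
[3,12] '8'=='8' → l++,r--
[4,11] '7'=='7' → l++,r--
[5,10] '6'=='6' → l++,r--
[6,9] '4'=='4' → l++,r--
[7,8] '6'=='6' → l++,r--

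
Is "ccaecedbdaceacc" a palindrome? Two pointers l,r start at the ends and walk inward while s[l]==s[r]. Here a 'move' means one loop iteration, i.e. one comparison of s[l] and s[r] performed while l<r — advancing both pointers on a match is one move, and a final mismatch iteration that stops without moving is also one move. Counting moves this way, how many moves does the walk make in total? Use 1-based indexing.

6 moves

[1,15] 'c'=='c' → l++,r--
[2,14] 'c'=='c' → l++,r--
[3,13] 'a'=='a' → l++,r--
[4,12] 'e'=='e' → l++,r--
[5,11] 'c'=='c' → l++,r--
[6,10] 'e'!='a' → stop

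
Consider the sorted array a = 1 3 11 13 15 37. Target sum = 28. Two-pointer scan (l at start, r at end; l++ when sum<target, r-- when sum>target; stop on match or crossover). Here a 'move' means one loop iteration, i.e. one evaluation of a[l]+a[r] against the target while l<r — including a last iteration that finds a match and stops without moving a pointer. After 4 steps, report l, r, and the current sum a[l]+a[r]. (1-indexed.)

l=4, r=5, sum=28

[1,6] 1+37=38 >28 → r--
[1,5] 1+15=16 <28 → l++
[2,5] 3+15=18 <28 → l++
[3,5] 11+15=26 <28 → l++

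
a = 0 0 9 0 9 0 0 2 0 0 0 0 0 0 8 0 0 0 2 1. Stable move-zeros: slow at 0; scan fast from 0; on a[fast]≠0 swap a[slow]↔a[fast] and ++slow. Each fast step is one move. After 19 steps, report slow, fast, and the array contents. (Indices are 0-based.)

slow=5, fast=19, a=[9, 9, 2, 8, 2, 0, 0, 0, 0, 0, 0, 0, 0, 0, 0, 0, 0, 0, 0, 1]

(s=0,f=0) a[fast]=0 → fast++
(s=0,f=1) a[fast]=0 → fast++
(s=0,f=2) a[fast]=9≠0 swap→a[0]=9 → slow++,fast++
(s=1,f=3) a[fast]=0 → fast++
(s=1,f=4) a[fast]=9≠0 swap→a[1]=9 → slow++,fast++
(s=2,f=5) a[fast]=0 → fast++
(s=2,f=6) a[fast]=0 → fast++
(s=2,f=7) a[fast]=2≠0 swap→a[2]=2 → slow++,fast++
(s=3,f=8) a[fast]=0 → fast++
(s=3,f=9) a[fast]=0 → fast++
(s=3,f=10) a[fast]=0 → fast++
(s=3,f=11) a[fast]=0 → fast++
(s=3,f=12) a[fast]=0 → fast++
(s=3,f=13) a[fast]=0 → fast++
(s=3,f=14) a[fast]=8≠0 swap→a[3]=8 → slow++,fast++
(s=4,f=15) a[fast]=0 → fast++
(s=4,f=16) a[fast]=0 → fast++
(s=4,f=17) a[fast]=0 → fast++
(s=4,f=18) a[fast]=2≠0 swap→a[4]=2 → slow++,fast++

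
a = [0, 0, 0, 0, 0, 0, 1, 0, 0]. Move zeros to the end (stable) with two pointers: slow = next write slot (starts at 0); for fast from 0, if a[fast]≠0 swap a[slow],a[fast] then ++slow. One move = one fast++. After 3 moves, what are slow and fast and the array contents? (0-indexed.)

(s=0,f=0) a[fast]=0 → fast++
(s=0,f=1) a[fast]=0 → fast++
(s=0,f=2) a[fast]=0 → fast++

slow=0, fast=3, a=[0, 0, 0, 0, 0, 0, 1, 0, 0]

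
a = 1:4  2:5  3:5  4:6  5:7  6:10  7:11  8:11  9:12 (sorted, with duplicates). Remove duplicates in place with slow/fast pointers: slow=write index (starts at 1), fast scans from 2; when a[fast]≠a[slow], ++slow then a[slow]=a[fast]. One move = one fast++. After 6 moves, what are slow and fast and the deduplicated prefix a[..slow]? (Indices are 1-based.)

slow=6, fast=8, prefix=[4, 5, 6, 7, 10, 11]

slow=1 fast=2: a[fast]=5≠a[slow]=4 write a[2]=5, slow++,fast++
slow=2 fast=3: a[fast]=5=a[slow] dup, fast++
slow=2 fast=4: a[fast]=6≠a[slow]=5 write a[3]=6, slow++,fast++
slow=3 fast=5: a[fast]=7≠a[slow]=6 write a[4]=7, slow++,fast++
slow=4 fast=6: a[fast]=10≠a[slow]=7 write a[5]=10, slow++,fast++
slow=5 fast=7: a[fast]=11≠a[slow]=10 write a[6]=11, slow++,fast++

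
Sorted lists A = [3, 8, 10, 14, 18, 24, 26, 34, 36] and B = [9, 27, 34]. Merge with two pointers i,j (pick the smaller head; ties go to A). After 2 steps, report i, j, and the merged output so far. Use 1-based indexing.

[i=1,j=1] A[i]=3<=B[j]=9 take 3 → i++
[i=2,j=1] A[i]=8<=B[j]=9 take 8 → i++

i=3, j=1, merged so far=[3, 8]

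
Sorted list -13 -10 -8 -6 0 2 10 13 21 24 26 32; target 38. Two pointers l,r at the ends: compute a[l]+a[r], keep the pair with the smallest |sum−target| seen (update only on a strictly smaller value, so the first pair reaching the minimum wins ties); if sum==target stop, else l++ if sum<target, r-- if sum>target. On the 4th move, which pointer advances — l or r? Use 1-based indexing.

l

l=1 r=12: -13+32=19 d=19 *, l++
l=2 r=12: -10+32=22 d=16 *, l++
l=3 r=12: -8+32=24 d=14 *, l++
l=4 r=12: -6+32=26 d=12 *, l++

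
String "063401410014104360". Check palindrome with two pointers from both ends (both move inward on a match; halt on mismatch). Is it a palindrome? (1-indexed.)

palindrome

l=1 r=18: '0'=='0', l++,r--
l=2 r=17: '6'=='6', l++,r--
l=3 r=16: '3'=='3', l++,r--
l=4 r=15: '4'=='4', l++,r--
l=5 r=14: '0'=='0', l++,r--
l=6 r=13: '1'=='1', l++,r--
l=7 r=12: '4'=='4', l++,r--
l=8 r=11: '1'=='1', l++,r--
l=9 r=10: '0'=='0', l++,r--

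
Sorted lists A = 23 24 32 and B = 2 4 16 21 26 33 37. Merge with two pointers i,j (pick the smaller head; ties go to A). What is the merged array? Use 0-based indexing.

[2, 4, 16, 21, 23, 24, 26, 32, 33, 37]

i=0 j=0: A[i]=23>B[j]=2 take 2, j++
i=0 j=1: A[i]=23>B[j]=4 take 4, j++
i=0 j=2: A[i]=23>B[j]=16 take 16, j++
i=0 j=3: A[i]=23>B[j]=21 take 21, j++
i=0 j=4: A[i]=23<=B[j]=26 take 23, i++
i=1 j=4: A[i]=24<=B[j]=26 take 24, i++
i=2 j=4: A[i]=32>B[j]=26 take 26, j++
i=2 j=5: A[i]=32<=B[j]=33 take 32, i++
i=3 j=5: A done, take B[j]=33, j++
i=3 j=6: A done, take B[j]=37, j++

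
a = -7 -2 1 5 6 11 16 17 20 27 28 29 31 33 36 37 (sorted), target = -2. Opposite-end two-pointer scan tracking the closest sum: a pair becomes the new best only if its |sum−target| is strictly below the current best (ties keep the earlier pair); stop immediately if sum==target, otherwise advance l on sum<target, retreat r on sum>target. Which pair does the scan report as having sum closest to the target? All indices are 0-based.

pair (-7, 5) with sum -2 (|Δ|=0)

[0,15] -7+37=30 d=32 * → r--
[0,14] -7+36=29 d=31 * → r--
[0,13] -7+33=26 d=28 * → r--
[0,12] -7+31=24 d=26 * → r--
[0,11] -7+29=22 d=24 * → r--
[0,10] -7+28=21 d=23 * → r--
[0,9] -7+27=20 d=22 * → r--
[0,8] -7+20=13 d=15 * → r--
[0,7] -7+17=10 d=12 * → r--
[0,6] -7+16=9 d=11 * → r--
[0,5] -7+11=4 d=6 * → r--
[0,4] -7+6=-1 d=1 * → r--
[0,3] -7+5=-2 d=0 * → stop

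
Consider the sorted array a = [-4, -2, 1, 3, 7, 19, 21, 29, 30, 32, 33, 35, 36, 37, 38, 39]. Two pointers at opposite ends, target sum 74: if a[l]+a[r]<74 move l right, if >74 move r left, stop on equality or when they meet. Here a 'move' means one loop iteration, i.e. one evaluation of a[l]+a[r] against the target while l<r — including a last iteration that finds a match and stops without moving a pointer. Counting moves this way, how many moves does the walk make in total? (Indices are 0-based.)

12 moves

l=0 r=15: -4+39=35 <74, l++
l=1 r=15: -2+39=37 <74, l++
l=2 r=15: 1+39=40 <74, l++
l=3 r=15: 3+39=42 <74, l++
l=4 r=15: 7+39=46 <74, l++
l=5 r=15: 19+39=58 <74, l++
l=6 r=15: 21+39=60 <74, l++
l=7 r=15: 29+39=68 <74, l++
l=8 r=15: 30+39=69 <74, l++
l=9 r=15: 32+39=71 <74, l++
l=10 r=15: 33+39=72 <74, l++
l=11 r=15: 35+39=74, found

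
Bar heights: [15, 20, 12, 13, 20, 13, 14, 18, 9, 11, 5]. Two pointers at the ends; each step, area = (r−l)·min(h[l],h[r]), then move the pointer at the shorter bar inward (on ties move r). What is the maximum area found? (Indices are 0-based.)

l=0 r=10: min(15,5)*10=50 best=50 *, r--
l=0 r=9: min(15,11)*9=99 best=99 *, r--
l=0 r=8: min(15,9)*8=72 best=99, r--
l=0 r=7: min(15,18)*7=105 best=105 *, l++
l=1 r=7: min(20,18)*6=108 best=108 *, r--
l=1 r=6: min(20,14)*5=70 best=108, r--
l=1 r=5: min(20,13)*4=52 best=108, r--
l=1 r=4: min(20,20)*3=60 best=108, r--
l=1 r=3: min(20,13)*2=26 best=108, r--
l=1 r=2: min(20,12)*1=12 best=108, r--

max area = 108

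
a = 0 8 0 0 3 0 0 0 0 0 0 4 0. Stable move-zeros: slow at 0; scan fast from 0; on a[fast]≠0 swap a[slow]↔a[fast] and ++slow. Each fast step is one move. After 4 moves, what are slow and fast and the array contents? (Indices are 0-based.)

slow=1, fast=4, a=[8, 0, 0, 0, 3, 0, 0, 0, 0, 0, 0, 4, 0]

(s=0,f=0) a[fast]=0 → fast++
(s=0,f=1) a[fast]=8≠0 swap→a[0]=8 → slow++,fast++
(s=1,f=2) a[fast]=0 → fast++
(s=1,f=3) a[fast]=0 → fast++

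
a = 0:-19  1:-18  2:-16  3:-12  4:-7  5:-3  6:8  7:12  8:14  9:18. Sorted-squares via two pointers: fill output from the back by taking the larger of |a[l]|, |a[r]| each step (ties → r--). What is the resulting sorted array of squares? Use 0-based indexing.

l=0 r=9: |-19|>|18| out[9]=361, l++
l=1 r=9: |-18|<=|18| out[8]=324, r--
l=1 r=8: |-18|>|14| out[7]=324, l++
l=2 r=8: |-16|>|14| out[6]=256, l++
l=3 r=8: |-12|<=|14| out[5]=196, r--
l=3 r=7: |-12|<=|12| out[4]=144, r--
l=3 r=6: |-12|>|8| out[3]=144, l++
l=4 r=6: |-7|<=|8| out[2]=64, r--
l=4 r=5: |-7|>|-3| out[1]=49, l++
l=5 r=5: |-3|<=|-3| out[0]=9, r--

[9, 49, 64, 144, 144, 196, 256, 324, 324, 361]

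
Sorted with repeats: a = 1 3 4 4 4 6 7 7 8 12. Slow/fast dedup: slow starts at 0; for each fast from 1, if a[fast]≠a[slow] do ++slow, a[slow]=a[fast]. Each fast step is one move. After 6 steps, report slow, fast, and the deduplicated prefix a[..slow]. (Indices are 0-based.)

slow=4, fast=7, prefix=[1, 3, 4, 6, 7]

slow=0 fast=1: a[fast]=3≠a[slow]=1 write a[1]=3, slow++,fast++
slow=1 fast=2: a[fast]=4≠a[slow]=3 write a[2]=4, slow++,fast++
slow=2 fast=3: a[fast]=4=a[slow] dup, fast++
slow=2 fast=4: a[fast]=4=a[slow] dup, fast++
slow=2 fast=5: a[fast]=6≠a[slow]=4 write a[3]=6, slow++,fast++
slow=3 fast=6: a[fast]=7≠a[slow]=6 write a[4]=7, slow++,fast++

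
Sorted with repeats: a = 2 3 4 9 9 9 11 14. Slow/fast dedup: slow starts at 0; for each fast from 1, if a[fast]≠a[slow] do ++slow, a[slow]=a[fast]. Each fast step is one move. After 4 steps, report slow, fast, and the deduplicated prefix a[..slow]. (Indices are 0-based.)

slow=3, fast=5, prefix=[2, 3, 4, 9]

slow=0 fast=1: a[fast]=3≠a[slow]=2 write a[1]=3, slow++,fast++
slow=1 fast=2: a[fast]=4≠a[slow]=3 write a[2]=4, slow++,fast++
slow=2 fast=3: a[fast]=9≠a[slow]=4 write a[3]=9, slow++,fast++
slow=3 fast=4: a[fast]=9=a[slow] dup, fast++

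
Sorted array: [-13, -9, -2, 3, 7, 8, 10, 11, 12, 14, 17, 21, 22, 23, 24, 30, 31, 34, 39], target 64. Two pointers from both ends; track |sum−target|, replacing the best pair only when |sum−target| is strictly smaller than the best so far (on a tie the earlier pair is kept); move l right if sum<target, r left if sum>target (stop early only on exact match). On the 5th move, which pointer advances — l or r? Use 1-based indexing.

l

l=1 r=19: -13+39=26 d=38 *, l++
l=2 r=19: -9+39=30 d=34 *, l++
l=3 r=19: -2+39=37 d=27 *, l++
l=4 r=19: 3+39=42 d=22 *, l++
l=5 r=19: 7+39=46 d=18 *, l++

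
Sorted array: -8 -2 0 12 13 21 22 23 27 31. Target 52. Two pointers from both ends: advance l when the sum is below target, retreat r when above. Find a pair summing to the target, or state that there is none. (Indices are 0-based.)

(21, 31)

[0,9] -8+31=23 <52 → l++
[1,9] -2+31=29 <52 → l++
[2,9] 0+31=31 <52 → l++
[3,9] 12+31=43 <52 → l++
[4,9] 13+31=44 <52 → l++
[5,9] 21+31=52 → found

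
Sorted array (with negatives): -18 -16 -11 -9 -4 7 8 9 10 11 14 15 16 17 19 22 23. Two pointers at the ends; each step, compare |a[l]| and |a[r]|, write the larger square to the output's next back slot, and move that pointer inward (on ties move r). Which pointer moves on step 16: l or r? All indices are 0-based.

[0,16] |-18|<=|23| out[16]=529 → r--
[0,15] |-18|<=|22| out[15]=484 → r--
[0,14] |-18|<=|19| out[14]=361 → r--
[0,13] |-18|>|17| out[13]=324 → l++
[1,13] |-16|<=|17| out[12]=289 → r--
[1,12] |-16|<=|16| out[11]=256 → r--
[1,11] |-16|>|15| out[10]=256 → l++
[2,11] |-11|<=|15| out[9]=225 → r--
[2,10] |-11|<=|14| out[8]=196 → r--
[2,9] |-11|<=|11| out[7]=121 → r--
[2,8] |-11|>|10| out[6]=121 → l++
[3,8] |-9|<=|10| out[5]=100 → r--
[3,7] |-9|<=|9| out[4]=81 → r--
[3,6] |-9|>|8| out[3]=81 → l++
[4,6] |-4|<=|8| out[2]=64 → r--
[4,5] |-4|<=|7| out[1]=49 → r--

r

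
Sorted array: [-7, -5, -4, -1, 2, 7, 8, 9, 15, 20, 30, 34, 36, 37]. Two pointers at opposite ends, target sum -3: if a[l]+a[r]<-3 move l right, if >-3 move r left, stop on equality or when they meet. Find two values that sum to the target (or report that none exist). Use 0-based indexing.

(-5, 2)

[0,13] -7+37=30 >-3 → r--
[0,12] -7+36=29 >-3 → r--
[0,11] -7+34=27 >-3 → r--
[0,10] -7+30=23 >-3 → r--
[0,9] -7+20=13 >-3 → r--
[0,8] -7+15=8 >-3 → r--
[0,7] -7+9=2 >-3 → r--
[0,6] -7+8=1 >-3 → r--
[0,5] -7+7=0 >-3 → r--
[0,4] -7+2=-5 <-3 → l++
[1,4] -5+2=-3 → found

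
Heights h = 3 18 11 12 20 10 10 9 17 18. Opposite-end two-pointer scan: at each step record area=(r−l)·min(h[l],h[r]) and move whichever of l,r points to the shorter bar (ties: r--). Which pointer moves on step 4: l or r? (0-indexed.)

r

l=0 r=9: min(3,18)*9=27 best=27 *, l++
l=1 r=9: min(18,18)*8=144 best=144 *, r--
l=1 r=8: min(18,17)*7=119 best=144, r--
l=1 r=7: min(18,9)*6=54 best=144, r--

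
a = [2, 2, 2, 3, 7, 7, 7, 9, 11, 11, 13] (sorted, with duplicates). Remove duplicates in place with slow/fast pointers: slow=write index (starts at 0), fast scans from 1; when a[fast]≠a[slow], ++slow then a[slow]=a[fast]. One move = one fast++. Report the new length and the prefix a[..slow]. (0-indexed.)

slow=0 fast=1: a[fast]=2=a[slow] dup, fast++
slow=0 fast=2: a[fast]=2=a[slow] dup, fast++
slow=0 fast=3: a[fast]=3≠a[slow]=2 write a[1]=3, slow++,fast++
slow=1 fast=4: a[fast]=7≠a[slow]=3 write a[2]=7, slow++,fast++
slow=2 fast=5: a[fast]=7=a[slow] dup, fast++
slow=2 fast=6: a[fast]=7=a[slow] dup, fast++
slow=2 fast=7: a[fast]=9≠a[slow]=7 write a[3]=9, slow++,fast++
slow=3 fast=8: a[fast]=11≠a[slow]=9 write a[4]=11, slow++,fast++
slow=4 fast=9: a[fast]=11=a[slow] dup, fast++
slow=4 fast=10: a[fast]=13≠a[slow]=11 write a[5]=13, slow++,fast++

length 6; prefix = [2, 3, 7, 9, 11, 13]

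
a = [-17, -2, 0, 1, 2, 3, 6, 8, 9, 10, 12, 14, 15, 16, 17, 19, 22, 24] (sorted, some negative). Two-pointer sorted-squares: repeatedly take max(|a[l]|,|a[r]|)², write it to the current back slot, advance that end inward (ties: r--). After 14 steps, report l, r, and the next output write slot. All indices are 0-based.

l=1, r=4, next write slot=3

[0,17] |-17|<=|24| out[17]=576 → r--
[0,16] |-17|<=|22| out[16]=484 → r--
[0,15] |-17|<=|19| out[15]=361 → r--
[0,14] |-17|<=|17| out[14]=289 → r--
[0,13] |-17|>|16| out[13]=289 → l++
[1,13] |-2|<=|16| out[12]=256 → r--
[1,12] |-2|<=|15| out[11]=225 → r--
[1,11] |-2|<=|14| out[10]=196 → r--
[1,10] |-2|<=|12| out[9]=144 → r--
[1,9] |-2|<=|10| out[8]=100 → r--
[1,8] |-2|<=|9| out[7]=81 → r--
[1,7] |-2|<=|8| out[6]=64 → r--
[1,6] |-2|<=|6| out[5]=36 → r--
[1,5] |-2|<=|3| out[4]=9 → r--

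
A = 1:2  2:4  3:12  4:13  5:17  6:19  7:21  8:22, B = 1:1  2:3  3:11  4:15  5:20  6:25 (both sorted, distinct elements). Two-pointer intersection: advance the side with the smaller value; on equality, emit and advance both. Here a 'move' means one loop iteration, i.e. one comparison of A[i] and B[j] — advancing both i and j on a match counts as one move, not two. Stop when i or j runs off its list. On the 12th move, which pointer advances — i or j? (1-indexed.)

i

[i=1,j=1] 2>1 → j++
[i=1,j=2] 2<3 → i++
[i=2,j=2] 4>3 → j++
[i=2,j=3] 4<11 → i++
[i=3,j=3] 12>11 → j++
[i=3,j=4] 12<15 → i++
[i=4,j=4] 13<15 → i++
[i=5,j=4] 17>15 → j++
[i=5,j=5] 17<20 → i++
[i=6,j=5] 19<20 → i++
[i=7,j=5] 21>20 → j++
[i=7,j=6] 21<25 → i++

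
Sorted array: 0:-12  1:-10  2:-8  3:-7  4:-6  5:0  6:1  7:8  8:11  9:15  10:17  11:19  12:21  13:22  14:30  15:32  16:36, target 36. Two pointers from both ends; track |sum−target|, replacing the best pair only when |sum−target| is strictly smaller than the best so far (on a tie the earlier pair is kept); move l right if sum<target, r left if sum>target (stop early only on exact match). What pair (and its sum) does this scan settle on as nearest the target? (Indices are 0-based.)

l=0 r=16: -12+36=24 d=12 *, l++
l=1 r=16: -10+36=26 d=10 *, l++
l=2 r=16: -8+36=28 d=8 *, l++
l=3 r=16: -7+36=29 d=7 *, l++
l=4 r=16: -6+36=30 d=6 *, l++
l=5 r=16: 0+36=36 d=0 *, stop

pair (0, 36) with sum 36 (|Δ|=0)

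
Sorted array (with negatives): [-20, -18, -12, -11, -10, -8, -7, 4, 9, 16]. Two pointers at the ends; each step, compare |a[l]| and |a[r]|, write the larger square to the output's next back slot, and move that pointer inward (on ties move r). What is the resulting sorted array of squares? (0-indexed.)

l=0 r=9: |-20|>|16| out[9]=400, l++
l=1 r=9: |-18|>|16| out[8]=324, l++
l=2 r=9: |-12|<=|16| out[7]=256, r--
l=2 r=8: |-12|>|9| out[6]=144, l++
l=3 r=8: |-11|>|9| out[5]=121, l++
l=4 r=8: |-10|>|9| out[4]=100, l++
l=5 r=8: |-8|<=|9| out[3]=81, r--
l=5 r=7: |-8|>|4| out[2]=64, l++
l=6 r=7: |-7|>|4| out[1]=49, l++
l=7 r=7: |4|<=|4| out[0]=16, r--

[16, 49, 64, 81, 100, 121, 144, 256, 324, 400]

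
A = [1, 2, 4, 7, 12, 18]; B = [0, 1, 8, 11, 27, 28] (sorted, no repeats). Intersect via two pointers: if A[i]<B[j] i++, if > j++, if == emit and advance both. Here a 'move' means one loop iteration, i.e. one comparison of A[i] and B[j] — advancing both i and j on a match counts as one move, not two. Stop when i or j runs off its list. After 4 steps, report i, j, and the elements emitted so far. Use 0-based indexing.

i=3, j=2, emitted=[1]

i=0 j=0: 1>0, j++
i=0 j=1: 1==1 emit, i++,j++
i=1 j=2: 2<8, i++
i=2 j=2: 4<8, i++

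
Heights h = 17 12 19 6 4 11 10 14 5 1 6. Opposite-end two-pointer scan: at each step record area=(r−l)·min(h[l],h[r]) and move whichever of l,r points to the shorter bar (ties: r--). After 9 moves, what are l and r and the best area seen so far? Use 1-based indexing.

[1,11] min(17,6)*10=60 best=60 * → r--
[1,10] min(17,1)*9=9 best=60 → r--
[1,9] min(17,5)*8=40 best=60 → r--
[1,8] min(17,14)*7=98 best=98 * → r--
[1,7] min(17,10)*6=60 best=98 → r--
[1,6] min(17,11)*5=55 best=98 → r--
[1,5] min(17,4)*4=16 best=98 → r--
[1,4] min(17,6)*3=18 best=98 → r--
[1,3] min(17,19)*2=34 best=98 → l++

l=2, r=3, best area=98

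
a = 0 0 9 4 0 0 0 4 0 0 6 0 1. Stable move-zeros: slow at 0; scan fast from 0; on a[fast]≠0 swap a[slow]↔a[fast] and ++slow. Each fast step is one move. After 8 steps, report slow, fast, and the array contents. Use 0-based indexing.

slow=3, fast=8, a=[9, 4, 4, 0, 0, 0, 0, 0, 0, 0, 6, 0, 1]

(s=0,f=0) a[fast]=0 → fast++
(s=0,f=1) a[fast]=0 → fast++
(s=0,f=2) a[fast]=9≠0 swap→a[0]=9 → slow++,fast++
(s=1,f=3) a[fast]=4≠0 swap→a[1]=4 → slow++,fast++
(s=2,f=4) a[fast]=0 → fast++
(s=2,f=5) a[fast]=0 → fast++
(s=2,f=6) a[fast]=0 → fast++
(s=2,f=7) a[fast]=4≠0 swap→a[2]=4 → slow++,fast++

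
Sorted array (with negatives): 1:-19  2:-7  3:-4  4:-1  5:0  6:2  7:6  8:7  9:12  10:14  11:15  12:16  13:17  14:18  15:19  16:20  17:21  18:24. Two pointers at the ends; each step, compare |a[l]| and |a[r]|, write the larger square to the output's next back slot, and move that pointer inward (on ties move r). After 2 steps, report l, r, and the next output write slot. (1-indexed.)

l=1 r=18: |-19|<=|24| out[18]=576, r--
l=1 r=17: |-19|<=|21| out[17]=441, r--

l=1, r=16, next write slot=16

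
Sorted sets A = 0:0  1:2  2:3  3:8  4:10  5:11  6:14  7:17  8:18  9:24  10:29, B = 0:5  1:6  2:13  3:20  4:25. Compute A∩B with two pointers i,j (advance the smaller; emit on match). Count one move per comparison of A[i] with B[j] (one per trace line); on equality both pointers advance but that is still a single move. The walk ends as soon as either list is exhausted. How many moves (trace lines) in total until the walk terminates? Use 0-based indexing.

[i=0,j=0] 0<5 → i++
[i=1,j=0] 2<5 → i++
[i=2,j=0] 3<5 → i++
[i=3,j=0] 8>5 → j++
[i=3,j=1] 8>6 → j++
[i=3,j=2] 8<13 → i++
[i=4,j=2] 10<13 → i++
[i=5,j=2] 11<13 → i++
[i=6,j=2] 14>13 → j++
[i=6,j=3] 14<20 → i++
[i=7,j=3] 17<20 → i++
[i=8,j=3] 18<20 → i++
[i=9,j=3] 24>20 → j++
[i=9,j=4] 24<25 → i++
[i=10,j=4] 29>25 → j++

15 moves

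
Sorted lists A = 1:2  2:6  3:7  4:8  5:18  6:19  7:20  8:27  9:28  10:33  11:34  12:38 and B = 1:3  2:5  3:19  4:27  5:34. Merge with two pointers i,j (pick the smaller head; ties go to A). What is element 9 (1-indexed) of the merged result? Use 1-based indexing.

i=1 j=1: A[i]=2<=B[j]=3 take 2, i++
i=2 j=1: A[i]=6>B[j]=3 take 3, j++
i=2 j=2: A[i]=6>B[j]=5 take 5, j++
i=2 j=3: A[i]=6<=B[j]=19 take 6, i++
i=3 j=3: A[i]=7<=B[j]=19 take 7, i++
i=4 j=3: A[i]=8<=B[j]=19 take 8, i++
i=5 j=3: A[i]=18<=B[j]=19 take 18, i++
i=6 j=3: A[i]=19<=B[j]=19 take 19, i++
i=7 j=3: A[i]=20>B[j]=19 take 19, j++
i=7 j=4: A[i]=20<=B[j]=27 take 20, i++
i=8 j=4: A[i]=27<=B[j]=27 take 27, i++
i=9 j=4: A[i]=28>B[j]=27 take 27, j++
i=9 j=5: A[i]=28<=B[j]=34 take 28, i++
i=10 j=5: A[i]=33<=B[j]=34 take 33, i++
i=11 j=5: A[i]=34<=B[j]=34 take 34, i++
i=12 j=5: A[i]=38>B[j]=34 take 34, j++
i=12 j=6: B done, take A[i]=38, i++

merged[9] = 19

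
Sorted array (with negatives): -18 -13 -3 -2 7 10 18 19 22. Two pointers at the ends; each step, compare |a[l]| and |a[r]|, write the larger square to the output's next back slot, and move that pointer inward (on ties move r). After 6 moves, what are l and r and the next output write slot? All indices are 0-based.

l=2, r=4, next write slot=2

l=0 r=8: |-18|<=|22| out[8]=484, r--
l=0 r=7: |-18|<=|19| out[7]=361, r--
l=0 r=6: |-18|<=|18| out[6]=324, r--
l=0 r=5: |-18|>|10| out[5]=324, l++
l=1 r=5: |-13|>|10| out[4]=169, l++
l=2 r=5: |-3|<=|10| out[3]=100, r--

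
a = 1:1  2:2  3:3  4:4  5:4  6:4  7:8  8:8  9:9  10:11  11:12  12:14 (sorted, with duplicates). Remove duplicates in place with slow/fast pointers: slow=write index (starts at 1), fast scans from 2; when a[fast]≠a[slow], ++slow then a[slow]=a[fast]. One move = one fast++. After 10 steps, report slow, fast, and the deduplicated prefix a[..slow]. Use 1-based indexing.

slow=8, fast=12, prefix=[1, 2, 3, 4, 8, 9, 11, 12]

(s=1,f=2) a[fast]=2≠a[slow]=1 write a[2]=2 → slow++,fast++
(s=2,f=3) a[fast]=3≠a[slow]=2 write a[3]=3 → slow++,fast++
(s=3,f=4) a[fast]=4≠a[slow]=3 write a[4]=4 → slow++,fast++
(s=4,f=5) a[fast]=4=a[slow] dup → fast++
(s=4,f=6) a[fast]=4=a[slow] dup → fast++
(s=4,f=7) a[fast]=8≠a[slow]=4 write a[5]=8 → slow++,fast++
(s=5,f=8) a[fast]=8=a[slow] dup → fast++
(s=5,f=9) a[fast]=9≠a[slow]=8 write a[6]=9 → slow++,fast++
(s=6,f=10) a[fast]=11≠a[slow]=9 write a[7]=11 → slow++,fast++
(s=7,f=11) a[fast]=12≠a[slow]=11 write a[8]=12 → slow++,fast++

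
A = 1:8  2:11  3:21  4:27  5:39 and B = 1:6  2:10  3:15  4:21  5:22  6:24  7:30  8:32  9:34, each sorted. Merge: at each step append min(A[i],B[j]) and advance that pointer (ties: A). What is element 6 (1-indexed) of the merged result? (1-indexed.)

merged[6] = 21

i=1 j=1: A[i]=8>B[j]=6 take 6, j++
i=1 j=2: A[i]=8<=B[j]=10 take 8, i++
i=2 j=2: A[i]=11>B[j]=10 take 10, j++
i=2 j=3: A[i]=11<=B[j]=15 take 11, i++
i=3 j=3: A[i]=21>B[j]=15 take 15, j++
i=3 j=4: A[i]=21<=B[j]=21 take 21, i++
i=4 j=4: A[i]=27>B[j]=21 take 21, j++
i=4 j=5: A[i]=27>B[j]=22 take 22, j++
i=4 j=6: A[i]=27>B[j]=24 take 24, j++
i=4 j=7: A[i]=27<=B[j]=30 take 27, i++
i=5 j=7: A[i]=39>B[j]=30 take 30, j++
i=5 j=8: A[i]=39>B[j]=32 take 32, j++
i=5 j=9: A[i]=39>B[j]=34 take 34, j++
i=5 j=10: B done, take A[i]=39, i++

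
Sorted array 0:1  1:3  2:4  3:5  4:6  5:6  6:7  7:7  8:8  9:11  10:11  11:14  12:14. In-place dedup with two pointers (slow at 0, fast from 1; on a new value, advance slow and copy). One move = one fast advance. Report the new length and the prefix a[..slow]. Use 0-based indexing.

length 9; prefix = [1, 3, 4, 5, 6, 7, 8, 11, 14]

(s=0,f=1) a[fast]=3≠a[slow]=1 write a[1]=3 → slow++,fast++
(s=1,f=2) a[fast]=4≠a[slow]=3 write a[2]=4 → slow++,fast++
(s=2,f=3) a[fast]=5≠a[slow]=4 write a[3]=5 → slow++,fast++
(s=3,f=4) a[fast]=6≠a[slow]=5 write a[4]=6 → slow++,fast++
(s=4,f=5) a[fast]=6=a[slow] dup → fast++
(s=4,f=6) a[fast]=7≠a[slow]=6 write a[5]=7 → slow++,fast++
(s=5,f=7) a[fast]=7=a[slow] dup → fast++
(s=5,f=8) a[fast]=8≠a[slow]=7 write a[6]=8 → slow++,fast++
(s=6,f=9) a[fast]=11≠a[slow]=8 write a[7]=11 → slow++,fast++
(s=7,f=10) a[fast]=11=a[slow] dup → fast++
(s=7,f=11) a[fast]=14≠a[slow]=11 write a[8]=14 → slow++,fast++
(s=8,f=12) a[fast]=14=a[slow] dup → fast++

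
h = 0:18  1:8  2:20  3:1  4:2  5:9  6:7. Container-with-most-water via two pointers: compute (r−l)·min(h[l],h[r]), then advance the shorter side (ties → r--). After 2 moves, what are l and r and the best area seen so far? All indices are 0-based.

l=0, r=4, best area=45

l=0 r=6: min(18,7)*6=42 best=42 *, r--
l=0 r=5: min(18,9)*5=45 best=45 *, r--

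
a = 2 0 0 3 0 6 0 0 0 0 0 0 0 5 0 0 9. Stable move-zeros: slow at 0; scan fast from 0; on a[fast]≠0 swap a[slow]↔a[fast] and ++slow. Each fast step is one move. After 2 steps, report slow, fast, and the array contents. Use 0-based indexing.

slow=1, fast=2, a=[2, 0, 0, 3, 0, 6, 0, 0, 0, 0, 0, 0, 0, 5, 0, 0, 9]

(s=0,f=0) a[fast]=2≠0 swap→a[0]=2 → slow++,fast++
(s=1,f=1) a[fast]=0 → fast++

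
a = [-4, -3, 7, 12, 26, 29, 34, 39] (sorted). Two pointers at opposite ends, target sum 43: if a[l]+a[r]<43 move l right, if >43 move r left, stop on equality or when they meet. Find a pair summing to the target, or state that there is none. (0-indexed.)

no pair

l=0 r=7: -4+39=35 <43, l++
l=1 r=7: -3+39=36 <43, l++
l=2 r=7: 7+39=46 >43, r--
l=2 r=6: 7+34=41 <43, l++
l=3 r=6: 12+34=46 >43, r--
l=3 r=5: 12+29=41 <43, l++
l=4 r=5: 26+29=55 >43, r--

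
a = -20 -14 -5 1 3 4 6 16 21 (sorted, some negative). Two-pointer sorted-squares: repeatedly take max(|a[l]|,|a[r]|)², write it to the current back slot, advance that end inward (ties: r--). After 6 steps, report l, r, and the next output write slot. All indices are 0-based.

[0,8] |-20|<=|21| out[8]=441 → r--
[0,7] |-20|>|16| out[7]=400 → l++
[1,7] |-14|<=|16| out[6]=256 → r--
[1,6] |-14|>|6| out[5]=196 → l++
[2,6] |-5|<=|6| out[4]=36 → r--
[2,5] |-5|>|4| out[3]=25 → l++

l=3, r=5, next write slot=2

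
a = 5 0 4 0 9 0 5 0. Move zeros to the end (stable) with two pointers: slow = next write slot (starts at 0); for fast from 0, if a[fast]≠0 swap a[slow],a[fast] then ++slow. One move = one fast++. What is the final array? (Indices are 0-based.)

slow=0 fast=0: a[fast]=5≠0 swap→a[0]=5, slow++,fast++
slow=1 fast=1: a[fast]=0, fast++
slow=1 fast=2: a[fast]=4≠0 swap→a[1]=4, slow++,fast++
slow=2 fast=3: a[fast]=0, fast++
slow=2 fast=4: a[fast]=9≠0 swap→a[2]=9, slow++,fast++
slow=3 fast=5: a[fast]=0, fast++
slow=3 fast=6: a[fast]=5≠0 swap→a[3]=5, slow++,fast++
slow=4 fast=7: a[fast]=0, fast++

[5, 4, 9, 5, 0, 0, 0, 0]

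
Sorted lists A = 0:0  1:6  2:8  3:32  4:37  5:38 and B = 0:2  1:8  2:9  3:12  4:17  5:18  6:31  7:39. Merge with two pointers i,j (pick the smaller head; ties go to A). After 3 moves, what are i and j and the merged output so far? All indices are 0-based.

[i=0,j=0] A[i]=0<=B[j]=2 take 0 → i++
[i=1,j=0] A[i]=6>B[j]=2 take 2 → j++
[i=1,j=1] A[i]=6<=B[j]=8 take 6 → i++

i=2, j=1, merged so far=[0, 2, 6]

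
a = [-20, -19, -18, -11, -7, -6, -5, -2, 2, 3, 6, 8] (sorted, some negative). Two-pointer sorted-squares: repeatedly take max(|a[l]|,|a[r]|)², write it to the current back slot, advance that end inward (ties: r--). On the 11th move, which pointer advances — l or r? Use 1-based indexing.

r

[1,12] |-20|>|8| out[12]=400 → l++
[2,12] |-19|>|8| out[11]=361 → l++
[3,12] |-18|>|8| out[10]=324 → l++
[4,12] |-11|>|8| out[9]=121 → l++
[5,12] |-7|<=|8| out[8]=64 → r--
[5,11] |-7|>|6| out[7]=49 → l++
[6,11] |-6|<=|6| out[6]=36 → r--
[6,10] |-6|>|3| out[5]=36 → l++
[7,10] |-5|>|3| out[4]=25 → l++
[8,10] |-2|<=|3| out[3]=9 → r--
[8,9] |-2|<=|2| out[2]=4 → r--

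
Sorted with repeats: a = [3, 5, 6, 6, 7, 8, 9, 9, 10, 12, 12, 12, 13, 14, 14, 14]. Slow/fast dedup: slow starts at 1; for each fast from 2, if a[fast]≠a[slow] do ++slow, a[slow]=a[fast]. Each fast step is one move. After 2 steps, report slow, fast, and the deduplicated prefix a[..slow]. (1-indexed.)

slow=1 fast=2: a[fast]=5≠a[slow]=3 write a[2]=5, slow++,fast++
slow=2 fast=3: a[fast]=6≠a[slow]=5 write a[3]=6, slow++,fast++

slow=3, fast=4, prefix=[3, 5, 6]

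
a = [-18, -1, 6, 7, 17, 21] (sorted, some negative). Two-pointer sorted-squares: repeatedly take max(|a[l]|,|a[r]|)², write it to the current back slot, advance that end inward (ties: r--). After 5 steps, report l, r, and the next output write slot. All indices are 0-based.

[0,5] |-18|<=|21| out[5]=441 → r--
[0,4] |-18|>|17| out[4]=324 → l++
[1,4] |-1|<=|17| out[3]=289 → r--
[1,3] |-1|<=|7| out[2]=49 → r--
[1,2] |-1|<=|6| out[1]=36 → r--

l=1, r=1, next write slot=0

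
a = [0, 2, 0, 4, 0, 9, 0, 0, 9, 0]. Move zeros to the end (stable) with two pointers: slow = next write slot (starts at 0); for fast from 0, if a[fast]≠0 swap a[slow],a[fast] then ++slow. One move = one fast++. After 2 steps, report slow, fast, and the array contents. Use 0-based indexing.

slow=1, fast=2, a=[2, 0, 0, 4, 0, 9, 0, 0, 9, 0]

(s=0,f=0) a[fast]=0 → fast++
(s=0,f=1) a[fast]=2≠0 swap→a[0]=2 → slow++,fast++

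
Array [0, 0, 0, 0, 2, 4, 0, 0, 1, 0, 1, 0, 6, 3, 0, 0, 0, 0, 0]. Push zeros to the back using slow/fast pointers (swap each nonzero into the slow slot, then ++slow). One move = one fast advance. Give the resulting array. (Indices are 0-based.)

slow=0 fast=0: a[fast]=0, fast++
slow=0 fast=1: a[fast]=0, fast++
slow=0 fast=2: a[fast]=0, fast++
slow=0 fast=3: a[fast]=0, fast++
slow=0 fast=4: a[fast]=2≠0 swap→a[0]=2, slow++,fast++
slow=1 fast=5: a[fast]=4≠0 swap→a[1]=4, slow++,fast++
slow=2 fast=6: a[fast]=0, fast++
slow=2 fast=7: a[fast]=0, fast++
slow=2 fast=8: a[fast]=1≠0 swap→a[2]=1, slow++,fast++
slow=3 fast=9: a[fast]=0, fast++
slow=3 fast=10: a[fast]=1≠0 swap→a[3]=1, slow++,fast++
slow=4 fast=11: a[fast]=0, fast++
slow=4 fast=12: a[fast]=6≠0 swap→a[4]=6, slow++,fast++
slow=5 fast=13: a[fast]=3≠0 swap→a[5]=3, slow++,fast++
slow=6 fast=14: a[fast]=0, fast++
slow=6 fast=15: a[fast]=0, fast++
slow=6 fast=16: a[fast]=0, fast++
slow=6 fast=17: a[fast]=0, fast++
slow=6 fast=18: a[fast]=0, fast++

[2, 4, 1, 1, 6, 3, 0, 0, 0, 0, 0, 0, 0, 0, 0, 0, 0, 0, 0]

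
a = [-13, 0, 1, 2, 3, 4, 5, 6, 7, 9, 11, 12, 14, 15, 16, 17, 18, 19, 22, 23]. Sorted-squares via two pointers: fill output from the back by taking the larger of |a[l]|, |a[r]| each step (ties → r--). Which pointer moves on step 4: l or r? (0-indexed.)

r

[0,19] |-13|<=|23| out[19]=529 → r--
[0,18] |-13|<=|22| out[18]=484 → r--
[0,17] |-13|<=|19| out[17]=361 → r--
[0,16] |-13|<=|18| out[16]=324 → r--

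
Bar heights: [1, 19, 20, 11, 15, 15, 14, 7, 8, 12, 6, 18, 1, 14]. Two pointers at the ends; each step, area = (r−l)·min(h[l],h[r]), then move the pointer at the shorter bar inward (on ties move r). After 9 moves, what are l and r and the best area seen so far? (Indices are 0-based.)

[0,13] min(1,14)*13=13 best=13 * → l++
[1,13] min(19,14)*12=168 best=168 * → r--
[1,12] min(19,1)*11=11 best=168 → r--
[1,11] min(19,18)*10=180 best=180 * → r--
[1,10] min(19,6)*9=54 best=180 → r--
[1,9] min(19,12)*8=96 best=180 → r--
[1,8] min(19,8)*7=56 best=180 → r--
[1,7] min(19,7)*6=42 best=180 → r--
[1,6] min(19,14)*5=70 best=180 → r--

l=1, r=5, best area=180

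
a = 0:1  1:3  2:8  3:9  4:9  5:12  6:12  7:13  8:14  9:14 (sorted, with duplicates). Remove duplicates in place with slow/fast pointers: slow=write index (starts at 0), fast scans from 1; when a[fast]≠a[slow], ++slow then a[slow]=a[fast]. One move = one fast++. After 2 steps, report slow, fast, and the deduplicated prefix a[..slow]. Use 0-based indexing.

slow=0 fast=1: a[fast]=3≠a[slow]=1 write a[1]=3, slow++,fast++
slow=1 fast=2: a[fast]=8≠a[slow]=3 write a[2]=8, slow++,fast++

slow=2, fast=3, prefix=[1, 3, 8]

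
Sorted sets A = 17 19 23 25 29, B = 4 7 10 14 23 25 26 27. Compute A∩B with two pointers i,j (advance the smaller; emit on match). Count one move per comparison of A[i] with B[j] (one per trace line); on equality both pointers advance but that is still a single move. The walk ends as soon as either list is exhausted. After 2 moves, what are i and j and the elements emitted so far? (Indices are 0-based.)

i=0 j=0: 17>4, j++
i=0 j=1: 17>7, j++

i=0, j=2, emitted=[]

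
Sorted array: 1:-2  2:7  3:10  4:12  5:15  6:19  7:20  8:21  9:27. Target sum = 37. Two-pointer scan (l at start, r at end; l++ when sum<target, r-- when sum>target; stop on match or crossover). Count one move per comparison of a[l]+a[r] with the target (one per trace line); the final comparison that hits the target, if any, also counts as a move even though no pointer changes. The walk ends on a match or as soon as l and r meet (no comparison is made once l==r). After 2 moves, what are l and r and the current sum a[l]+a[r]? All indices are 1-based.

l=1 r=9: -2+27=25 <37, l++
l=2 r=9: 7+27=34 <37, l++

l=3, r=9, sum=37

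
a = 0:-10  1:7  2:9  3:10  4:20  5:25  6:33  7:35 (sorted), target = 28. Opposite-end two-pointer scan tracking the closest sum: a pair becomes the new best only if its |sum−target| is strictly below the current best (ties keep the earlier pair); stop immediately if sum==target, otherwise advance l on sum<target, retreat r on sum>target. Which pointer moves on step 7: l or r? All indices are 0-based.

l

[0,7] -10+35=25 d=3 * → l++
[1,7] 7+35=42 d=14 → r--
[1,6] 7+33=40 d=12 → r--
[1,5] 7+25=32 d=4 → r--
[1,4] 7+20=27 d=1 * → l++
[2,4] 9+20=29 d=1 → r--
[2,3] 9+10=19 d=9 → l++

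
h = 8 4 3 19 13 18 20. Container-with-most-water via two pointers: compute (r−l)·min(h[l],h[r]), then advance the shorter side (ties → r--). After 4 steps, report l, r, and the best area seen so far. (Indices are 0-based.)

l=4, r=6, best area=57

l=0 r=6: min(8,20)*6=48 best=48 *, l++
l=1 r=6: min(4,20)*5=20 best=48, l++
l=2 r=6: min(3,20)*4=12 best=48, l++
l=3 r=6: min(19,20)*3=57 best=57 *, l++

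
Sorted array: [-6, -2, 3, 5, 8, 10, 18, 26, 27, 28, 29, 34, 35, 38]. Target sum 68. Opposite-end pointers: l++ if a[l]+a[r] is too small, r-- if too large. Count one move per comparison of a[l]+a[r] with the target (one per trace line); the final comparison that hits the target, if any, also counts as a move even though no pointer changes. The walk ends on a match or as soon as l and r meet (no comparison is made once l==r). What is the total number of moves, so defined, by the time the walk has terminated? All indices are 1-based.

13 moves

[1,14] -6+38=32 <68 → l++
[2,14] -2+38=36 <68 → l++
[3,14] 3+38=41 <68 → l++
[4,14] 5+38=43 <68 → l++
[5,14] 8+38=46 <68 → l++
[6,14] 10+38=48 <68 → l++
[7,14] 18+38=56 <68 → l++
[8,14] 26+38=64 <68 → l++
[9,14] 27+38=65 <68 → l++
[10,14] 28+38=66 <68 → l++
[11,14] 29+38=67 <68 → l++
[12,14] 34+38=72 >68 → r--
[12,13] 34+35=69 >68 → r--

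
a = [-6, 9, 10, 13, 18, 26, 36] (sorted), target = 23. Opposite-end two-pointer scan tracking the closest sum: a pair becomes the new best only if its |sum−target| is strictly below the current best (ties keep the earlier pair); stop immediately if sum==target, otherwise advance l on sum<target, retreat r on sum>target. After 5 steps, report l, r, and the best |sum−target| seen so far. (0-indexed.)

l=2, r=3, best |Δ|=1

[0,6] -6+36=30 d=7 * → r--
[0,5] -6+26=20 d=3 * → l++
[1,5] 9+26=35 d=12 → r--
[1,4] 9+18=27 d=4 → r--
[1,3] 9+13=22 d=1 * → l++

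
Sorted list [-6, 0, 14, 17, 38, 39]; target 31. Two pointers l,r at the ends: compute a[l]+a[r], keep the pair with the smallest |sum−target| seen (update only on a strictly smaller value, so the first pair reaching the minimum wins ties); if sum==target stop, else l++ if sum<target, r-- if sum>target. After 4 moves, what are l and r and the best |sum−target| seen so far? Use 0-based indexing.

l=2, r=3, best |Δ|=1

[0,5] -6+39=33 d=2 * → r--
[0,4] -6+38=32 d=1 * → r--
[0,3] -6+17=11 d=20 → l++
[1,3] 0+17=17 d=14 → l++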